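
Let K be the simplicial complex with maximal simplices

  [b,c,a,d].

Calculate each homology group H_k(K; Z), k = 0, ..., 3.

Take the total order a < b < c < d on the vertex set. Then K (dimension 3) consists of the simplices:

  0-simplices (4): a, b, c, d
  1-simplices (6): ab, ac, ad, bc, bd, cd
  2-simplices (4): abc, abd, acd, bcd
  3-simplices (1): abcd

Hence C_0 ≅ Z^4, C_1 ≅ Z^6, C_2 ≅ Z^4, C_3 ≅ Z^1.

∂_1: C_1 → C_0 maps an edge to its endpoints' difference, ∂[p,q] = q − p.
As a 4×6 matrix over Z this has rank 3, with invariant factors (1,1,1).

The boundary map ∂_2: C_2 → C_1 acts by ∂[p,q,r] = [q,r] − [p,r] + [p,q]. For instance
  ∂acd = cd − ad + ac,
  ∂bcd = cd − bd + bc.
The resulting 6×4 matrix has rank 3, and its Smith normal form has invariant factors (1,1,1).

∂_3: C_3 → C_2 sends each 3-simplex σ to the alternating sum Σ_i (−1)^i (σ with its i-th vertex removed). For instance
  ∂abcd = bcd − acd + abd − abc.
The resulting 4×1 matrix has rank 1, and its Smith normal form has invariant factors (1).

Reading off H_k = ker ∂_k / im ∂_{k+1}:

  H_0: rank C_0 − rank ∂_1 = 4 − 3 = 1, and the invariant factors of ∂_1 are all 1, so H_0 = Z.
  H_1: rank ker ∂_1 − rank ∂_2 = (6 − 3) − 3 = 0, and the invariant factors of ∂_2 are all 1, so H_1 = 0.
  H_2: rank ker ∂_2 − rank ∂_3 = (4 − 3) − 1 = 0, and the invariant factors of ∂_3 are all 1, so H_2 = 0.
  H_3: rank ker ∂_3 − rank ∂_4 = (1 − 1) − 0 = 0, and there is no ∂_4, so H_3 = 0.

As a check, the Euler characteristic is 4 − 6 + 4 − 1 = 1, which agrees with 1 − 0 + 0 − 0 = 1.
(K is a triangulation of the 3-simplex.)

H_0 = Z,  H_1 = 0,  H_2 = 0,  H_3 = 0.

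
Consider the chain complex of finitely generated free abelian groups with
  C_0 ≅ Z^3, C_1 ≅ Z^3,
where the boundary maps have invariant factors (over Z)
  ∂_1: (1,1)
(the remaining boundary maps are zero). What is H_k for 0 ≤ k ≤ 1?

H_0: b_0 = 3 − 0 − 2 = 1; torsion from ∂_1 factors > 1: none. So H_0 = Z.
H_1: b_1 = 3 − 2 − 0 = 1; torsion from ∂_2 factors > 1: none. So H_1 = Z.

H_0 = Z,  H_1 = Z.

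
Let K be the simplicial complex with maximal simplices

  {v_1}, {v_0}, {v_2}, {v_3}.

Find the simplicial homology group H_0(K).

H_0 ≅ Z^4.

We work with the vertex ordering v_0 < v_1 < v_2 < v_3. The simplices of K, each written with vertices in increasing order, are:

  0-simplices (4): [v_0], [v_1], [v_2], [v_3]

Hence C_0 ≅ Z^4.

Computing H_k = (kernel of ∂_k) / (image of ∂_{k+1}):

  H_0: rank C_0 − rank ∂_1 = 4 − 0 = 4, and there is no ∂_1, so H_0 = Z^4.

(K is a triangulation of a set of 4 points.)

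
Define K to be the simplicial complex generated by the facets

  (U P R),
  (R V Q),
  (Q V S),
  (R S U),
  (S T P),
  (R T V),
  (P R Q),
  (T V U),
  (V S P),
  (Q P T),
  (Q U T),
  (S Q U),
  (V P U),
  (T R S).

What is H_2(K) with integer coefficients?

We work with the vertex ordering P < Q < R < S < T < U < V. The simplices of K, each written with vertices in increasing order, are:

  0-simplices (7): P, Q, R, S, T, U, V
  1-simplices (21): PQ, PR, PS, PT, PU, PV, QR, QS, QT, QU, QV, RS, RT, RU, RV, ST, SU, SV, TU, TV, UV
  2-simplices (14): PQR, PQT, PRU, PST, PSV, PUV, QRV, QSU, QSV, QTU, RST, RSU, RTV, TUV

Hence C_0 ≅ Z^7, C_1 ≅ Z^21, C_2 ≅ Z^14.

Boundary ∂_1: C_1 → C_0 maps an edge to its endpoints' difference, ∂[p,q] = q − p. For instance
  ∂RV = V − R.
The 7×21 boundary matrix has rank 6 and Smith normal form diag(1,1,1,1,1,1).

The boundary map ∂_2: C_2 → C_1 sends each 2-simplex [p,q,r] to [q,r] − [p,r] + [p,q]. For instance
  ∂PST = ST − PT + PS,
  ∂QRV = RV − QV + QR.
As a 21×14 matrix over Z this has rank 13, with invariant factors (1,1,1,1,1,1,1,1,1,1,1,1,1).

Reading off H_k = ker ∂_k / im ∂_{k+1}:

  H_2: rank ker ∂_2 − rank ∂_3 = (14 − 13) − 0 = 1, and there is no ∂_3, so H_2 = Z.

(K is a triangulation of the torus T^2.)

H_2 = Z.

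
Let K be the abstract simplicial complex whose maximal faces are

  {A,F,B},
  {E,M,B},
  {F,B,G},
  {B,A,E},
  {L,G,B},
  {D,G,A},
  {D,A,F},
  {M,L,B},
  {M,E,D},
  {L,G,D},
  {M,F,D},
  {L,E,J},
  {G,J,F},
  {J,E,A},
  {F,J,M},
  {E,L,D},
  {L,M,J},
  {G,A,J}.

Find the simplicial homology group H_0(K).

H_0 ≅ Z.

Take the total order A < B < D < E < F < G < J < L < M on the vertex set. Then K (dimension 2) consists of the simplices:

  0-simplices (9): A, B, D, E, F, G, J, L, M
  1-simplices (27): AB, AD, AE, AF, AG, AJ, BE, BF, BG, BL, BM, DE, DF, DG, DL, DM, EJ, EL, EM, FG, FJ, FM, GJ, GL, JL, JM, LM
  2-simplices (18): ABE, ABF, ADF, ADG, AEJ, AGJ, BEM, BFG, BGL, BLM, DEL, DEM, DFM, DGL, EJL, FGJ, FJM, JLM

Hence C_0 ≅ Z^9, C_1 ≅ Z^27, C_2 ≅ Z^18.

The boundary map ∂_1: C_1 → C_0 is given by ∂[p,q] = [q] − [p]. For instance
  ∂EM = M − E.
As a 9×27 matrix over Z this has rank 8, with invariant factors (1,1,1,1,1,1,1,1).

∂_2: C_2 → C_1 maps a triangle to the signed sum of its edges. For instance
  ∂DEM = EM − DM + DE,
  ∂DGL = GL − DL + DG.
The 27×18 boundary matrix has rank 18 and Smith normal form diag(1,1,1,1,1,1,1,1,1,1,1,1,1,1,1,1,1,2).

From H_k ≅ ker(∂_k) / im(∂_{k+1}) we obtain:

  H_0: rank C_0 − rank ∂_1 = 9 − 8 = 1, and the invariant factors of ∂_1 are all 1, so H_0 ≅ Z.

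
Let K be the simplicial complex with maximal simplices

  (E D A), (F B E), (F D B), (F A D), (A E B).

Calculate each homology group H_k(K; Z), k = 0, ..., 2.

H_0 = Z,  H_1 = Z,  H_2 = 0.

K has 5 vertices, 10 edges, 5 triangles.
rank ∂_0 = 0, rank ∂_1 = 4 ⇒ b_0 = 5 − 0 − 4 = 1; all invariant factors of ∂_1 are 1 so no torsion. So H_0 ≅ Z.
rank ∂_1 = 4, rank ∂_2 = 5 ⇒ b_1 = 10 − 4 − 5 = 1; all invariant factors of ∂_2 are 1 so no torsion. So H_1 ≅ Z.
rank ∂_2 = 5, rank ∂_3 = 0 ⇒ b_2 = 5 − 5 − 0 = 0. So H_2 ≅ 0.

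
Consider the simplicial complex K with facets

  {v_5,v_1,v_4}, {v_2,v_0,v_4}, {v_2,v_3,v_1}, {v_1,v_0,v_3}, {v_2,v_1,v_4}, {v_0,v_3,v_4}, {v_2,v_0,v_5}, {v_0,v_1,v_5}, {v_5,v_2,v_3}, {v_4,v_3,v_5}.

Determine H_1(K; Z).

We work with the vertex ordering v_0 < v_1 < v_2 < v_3 < v_4 < v_5. The simplices of K, each written with vertices in increasing order, are:

  0-simplices (6): [v_0], [v_1], [v_2], [v_3], [v_4], [v_5]
  1-simplices (15): (15 of them)
  2-simplices (10): [v_0,v_1,v_3], [v_0,v_1,v_5], [v_0,v_2,v_4], [v_0,v_2,v_5], [v_0,v_3,v_4], [v_1,v_2,v_3], [v_1,v_2,v_4], [v_1,v_4,v_5], [v_2,v_3,v_5], [v_3,v_4,v_5]

giving chain groups C_0 ≅ Z^6, C_1 ≅ Z^15, C_2 ≅ Z^10.

∂_1: C_1 → C_0 is given by ∂[p,q] = [q] − [p].
As a 6×15 matrix over Z this has rank 5, with invariant factors (1,1,1,1,1).

∂_2: C_2 → C_1 maps a triangle to the signed sum of its edges. For instance
  ∂[v_0,v_2,v_4] = [v_2,v_4] − [v_0,v_4] + [v_0,v_2],
  ∂[v_0,v_1,v_3] = [v_1,v_3] − [v_0,v_3] + [v_0,v_1].
The resulting 15×10 matrix has rank 10, and its Smith normal form has invariant factors (1,1,1,1,1,1,1,1,1,2).

Now H_k = ker ∂_k / im ∂_{k+1}, so:

  H_1: rank ker ∂_1 − rank ∂_2 = (15 − 5) − 10 = 0, and ∂_2 has invariant factor 2 > 1, so H_1 = Z/2.

(K is a triangulation of the real projective plane RP^2.)

H_1 ≅ Z/2.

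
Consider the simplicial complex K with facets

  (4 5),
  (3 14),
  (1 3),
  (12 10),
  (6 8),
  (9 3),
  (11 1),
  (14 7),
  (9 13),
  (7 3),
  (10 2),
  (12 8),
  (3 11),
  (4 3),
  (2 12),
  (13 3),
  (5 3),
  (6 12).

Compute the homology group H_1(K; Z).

H_1 ≅ Z^6.

Fix the vertex order 1 < 2 < 3 < 4 < 5 < 6 < 7 < 8 < 9 < 10 < 11 < 12 < 13 < 14 and write every simplex with vertices in increasing order. Then dim K = 1 and the simplices of K are:

  0-simplices (14): [1], [2], [3], [4], [5], [6], [7], [8], [9], [10], [11], [12], [13], [14]
  1-simplices (18): [1,3], [1,11], [2,10], [2,12], [3,4], [3,5], [3,7], [3,9], [3,11], [3,13], [3,14], [4,5], [6,8], [6,12], [7,14], [8,12], [9,13], [10,12]

giving chain groups C_0 ≅ Z^14, C_1 ≅ Z^18.

∂_1: C_1 → C_0 is given by ∂[p,q] = [q] − [p].
The resulting 14×18 matrix has rank 12, and its Smith normal form has invariant factors (1,1,1,1,1,1,1,1,1,1,1,1).

Reading off H_k = ker ∂_k / im ∂_{k+1}:

  H_1: rank ker ∂_1 − rank ∂_2 = (18 − 12) − 0 = 6, and there is no ∂_2, so H_1 = Z^6.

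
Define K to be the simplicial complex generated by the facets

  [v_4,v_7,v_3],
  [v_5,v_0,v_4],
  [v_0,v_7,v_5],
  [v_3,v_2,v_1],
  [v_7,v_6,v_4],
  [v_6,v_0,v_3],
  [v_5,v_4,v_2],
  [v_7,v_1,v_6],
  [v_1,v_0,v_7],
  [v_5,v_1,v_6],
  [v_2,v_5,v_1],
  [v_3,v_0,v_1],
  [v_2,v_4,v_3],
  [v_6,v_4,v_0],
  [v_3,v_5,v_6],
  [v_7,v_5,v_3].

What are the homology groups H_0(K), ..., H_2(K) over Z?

We work with the vertex ordering v_0 < v_1 < v_2 < v_3 < v_4 < v_5 < v_6 < v_7. The simplices of K, each written with vertices in increasing order, are:

  0-simplices (8): [v_0], [v_1], [v_2], [v_3], [v_4], [v_5], [v_6], [v_7]
  1-simplices (24): (24 of them)
  2-simplices (16): (16 of them)

Hence C_0 ≅ Z^8, C_1 ≅ Z^24, C_2 ≅ Z^16.

∂_1: C_1 → C_0 maps an edge to its endpoints' difference, ∂[p,q] = q − p.
As a 8×24 matrix over Z this has rank 7, with invariant factors (1,1,1,1,1,1,1).

The boundary map ∂_2: C_2 → C_1 acts by ∂[p,q,r] = [q,r] − [p,r] + [p,q]. For instance
  ∂[v_3,v_5,v_7] = [v_5,v_7] − [v_3,v_7] + [v_3,v_5],
  ∂[v_0,v_3,v_6] = [v_3,v_6] − [v_0,v_6] + [v_0,v_3].
The resulting 24×16 matrix has rank 15, and its Smith normal form has invariant factors (1,1,1,1,1,1,1,1,1,1,1,1,1,1,1).

Computing H_k = (kernel of ∂_k) / (image of ∂_{k+1}):

  H_0: rank C_0 − rank ∂_1 = 8 − 7 = 1, and the invariant factors of ∂_1 are all 1, so H_0 ≅ Z.
  H_1: rank ker ∂_1 − rank ∂_2 = (24 − 7) − 15 = 2, and the invariant factors of ∂_2 are all 1, so H_1 ≅ Z^2.
  H_2: rank ker ∂_2 − rank ∂_3 = (16 − 15) − 0 = 1, and there is no ∂_3, so H_2 ≅ Z.

As a check, the Euler characteristic is 8 − 24 + 16 = 0, which agrees with 1 − 2 + 1 = 0.
(K is a triangulation of the torus T^2.)

H_0 = Z,  H_1 = Z^2,  H_2 = Z.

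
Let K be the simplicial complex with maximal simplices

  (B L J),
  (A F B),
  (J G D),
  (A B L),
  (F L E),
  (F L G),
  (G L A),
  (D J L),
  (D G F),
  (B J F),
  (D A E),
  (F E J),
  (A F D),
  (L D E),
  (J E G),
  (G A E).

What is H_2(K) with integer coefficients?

H_2 = Z.

Fix the vertex order A < B < D < E < F < G < J < L and write every simplex with vertices in increasing order. Then dim K = 2 and the simplices of K are:

  0-simplices (8): A, B, D, E, F, G, J, L
  1-simplices (24): AB, AD, AE, AF, AG, AL, BF, BJ, BL, DE, DF, DG, DJ, DL, EF, EG, EJ, EL, FG, FJ, FL, GJ, GL, JL
  2-simplices (16): ABF, ABL, ADE, ADF, AEG, AGL, BFJ, BJL, DEL, DFG, DGJ, DJL, EFJ, EFL, EGJ, FGL

Hence C_0 ≅ Z^8, C_1 ≅ Z^24, C_2 ≅ Z^16.

The boundary map ∂_1: C_1 → C_0 sends each edge [p,q] (with p < q) to q − p.
This gives a 8×24 integer matrix of rank 7; reducing to Smith normal form yields diagonal entries (1,1,1,1,1,1,1).

Boundary ∂_2: C_2 → C_1 sends each 2-simplex [p,q,r] to [q,r] − [p,r] + [p,q]. For instance
  ∂ADF = DF − AF + AD,
  ∂FGL = GL − FL + FG.
As a 24×16 matrix over Z this has rank 15, with invariant factors (1,1,1,1,1,1,1,1,1,1,1,1,1,1,1).

Reading off H_k = ker ∂_k / im ∂_{k+1}:

  H_2: rank ker ∂_2 − rank ∂_3 = (16 − 15) − 0 = 1, and there is no ∂_3, so H_2 ≅ Z.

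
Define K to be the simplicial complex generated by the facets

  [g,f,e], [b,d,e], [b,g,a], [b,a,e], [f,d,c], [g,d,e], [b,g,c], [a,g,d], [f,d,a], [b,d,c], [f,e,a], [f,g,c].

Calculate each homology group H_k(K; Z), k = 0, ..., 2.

Order the vertices as a < b < c < d < e < f < g. Listing each simplex with vertices in this order, K has dimension 2 with simplices:

  0-simplices (7): a, b, c, d, e, f, g
  1-simplices (18): ab, ad, ae, af, ag, bc, bd, be, bg, cd, cf, cg, de, df, dg, ef, eg, fg
  2-simplices (12): abe, abg, adf, adg, aef, bcd, bcg, bde, cdf, cfg, deg, efg

giving chain groups C_0 ≅ Z^7, C_1 ≅ Z^18, C_2 ≅ Z^12.

∂_1: C_1 → C_0 sends each edge [p,q] (with p < q) to q − p.
The 7×18 boundary matrix has rank 6 and Smith normal form diag(1,1,1,1,1,1).

Boundary ∂_2: C_2 → C_1 sends each 2-simplex [p,q,r] to [q,r] − [p,r] + [p,q]. For instance
  ∂adg = dg − ag + ad,
  ∂bcd = cd − bd + bc.
The resulting 18×12 matrix has rank 12, and its Smith normal form has invariant factors (1,1,1,1,1,1,1,1,1,1,1,2).

Computing H_k = (kernel of ∂_k) / (image of ∂_{k+1}):

  H_0: rank C_0 − rank ∂_1 = 7 − 6 = 1, and the invariant factors of ∂_1 are all 1, so H_0 ≅ Z.
  H_1: rank ker ∂_1 − rank ∂_2 = (18 − 6) − 12 = 0, and ∂_2 has invariant factor 2 > 1, so H_1 ≅ Z/2.
  H_2: rank ker ∂_2 − rank ∂_3 = (12 − 12) − 0 = 0, and there is no ∂_3, so H_2 ≅ 0.

As a check, the Euler characteristic is 7 − 18 + 12 = 1, which agrees with 1 − 0 + 0 = 1.
(K is a triangulation of the real projective plane RP^2.)

H_0 = Z,  H_1 = Z/2,  H_2 = 0.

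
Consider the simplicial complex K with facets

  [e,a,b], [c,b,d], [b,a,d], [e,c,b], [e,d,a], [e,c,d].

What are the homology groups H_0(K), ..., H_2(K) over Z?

We work with the vertex ordering a < b < c < d < e. The simplices of K, each written with vertices in increasing order, are:

  0-simplices (5): a, b, c, d, e
  1-simplices (9): ab, ad, ae, bc, bd, be, cd, ce, de
  2-simplices (6): abd, abe, ade, bcd, bce, cde

so the chain groups are C_0 ≅ Z^5, C_1 ≅ Z^9, C_2 ≅ Z^6.

The boundary map ∂_1: C_1 → C_0 is given by ∂[p,q] = [q] − [p]. For instance
  ∂bd = d − b.
The resulting 5×9 matrix has rank 4, and its Smith normal form has invariant factors (1,1,1,1).

∂_2: C_2 → C_1 maps a triangle to the signed sum of its edges. For instance
  ∂abd = bd − ad + ab,
  ∂abe = be − ae + ab.
This gives a 9×6 integer matrix of rank 5; reducing to Smith normal form yields diagonal entries (1,1,1,1,1).

Reading off H_k = ker ∂_k / im ∂_{k+1}:

  H_0: rank C_0 − rank ∂_1 = 5 − 4 = 1, and the invariant factors of ∂_1 are all 1, so H_0 ≅ Z.
  H_1: rank ker ∂_1 − rank ∂_2 = (9 − 4) − 5 = 0, and the invariant factors of ∂_2 are all 1, so H_1 ≅ 0.
  H_2: rank ker ∂_2 − rank ∂_3 = (6 − 5) − 0 = 1, and there is no ∂_3, so H_2 ≅ Z.

As a check, the Euler characteristic is 5 − 9 + 6 = 2, which agrees with 1 − 0 + 1 = 2.

H_0 ≅ Z,  H_1 = 0,  H_2 ≅ Z.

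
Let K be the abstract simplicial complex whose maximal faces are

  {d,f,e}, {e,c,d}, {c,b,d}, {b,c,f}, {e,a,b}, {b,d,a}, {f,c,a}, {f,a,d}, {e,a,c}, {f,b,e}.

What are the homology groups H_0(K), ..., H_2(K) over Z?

H_0 = Z,  H_1 = Z/2,  H_2 = 0.

We work with the vertex ordering a < b < c < d < e < f. The simplices of K, each written with vertices in increasing order, are:

  0-simplices (6): a, b, c, d, e, f
  1-simplices (15): ab, ac, ad, ae, af, bc, bd, be, bf, cd, ce, cf, de, df, ef
  2-simplices (10): abd, abe, ace, acf, adf, bcd, bcf, bef, cde, def

Hence C_0 ≅ Z^6, C_1 ≅ Z^15, C_2 ≅ Z^10.

Boundary ∂_1: C_1 → C_0 maps an edge to its endpoints' difference, ∂[p,q] = q − p. For instance
  ∂ce = e − c.
This gives a 6×15 integer matrix of rank 5; reducing to Smith normal form yields diagonal entries (1,1,1,1,1).

∂_2: C_2 → C_1 maps a triangle to the signed sum of its edges. For instance
  ∂adf = df − af + ad,
  ∂cde = de − ce + cd.
As a 15×10 matrix over Z this has rank 10, with invariant factors (1,1,1,1,1,1,1,1,1,2).

Reading off H_k = ker ∂_k / im ∂_{k+1}:

  H_0: rank C_0 − rank ∂_1 = 6 − 5 = 1, and the invariant factors of ∂_1 are all 1, so H_0 ≅ Z.
  H_1: rank ker ∂_1 − rank ∂_2 = (15 − 5) − 10 = 0, and ∂_2 has invariant factor 2 > 1, so H_1 ≅ Z/2.
  H_2: rank ker ∂_2 − rank ∂_3 = (10 − 10) − 0 = 0, and there is no ∂_3, so H_2 ≅ 0.

As a check, the Euler characteristic is 6 − 15 + 10 = 1, which agrees with 1 − 0 + 0 = 1.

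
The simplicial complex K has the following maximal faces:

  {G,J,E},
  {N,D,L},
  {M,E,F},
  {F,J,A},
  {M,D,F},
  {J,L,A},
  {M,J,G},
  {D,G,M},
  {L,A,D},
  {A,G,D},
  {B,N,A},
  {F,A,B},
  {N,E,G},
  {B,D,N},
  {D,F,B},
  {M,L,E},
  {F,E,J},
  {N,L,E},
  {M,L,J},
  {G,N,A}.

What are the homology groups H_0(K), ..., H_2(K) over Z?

Order the vertices as A < B < D < E < F < G < J < L < M < N. Listing each simplex with vertices in this order, K has dimension 2 with simplices:

  0-simplices (10): A, B, D, E, F, G, J, L, M, N
  1-simplices (30): AB, AD, AF, AG, AJ, AL, AN, BD, BF, BN, DF, DG, DL, DM, DN, EF, EG, EJ, EL, EM, EN, FJ, FM, GJ, GM, GN, JL, JM, LM, LN
  2-simplices (20): ABF, ABN, ADG, ADL, AFJ, AGN, AJL, BDF, BDN, DFM, DGM, DLN, EFJ, EFM, EGJ, EGN, ELM, ELN, GJM, JLM

Hence C_0 ≅ Z^10, C_1 ≅ Z^30, C_2 ≅ Z^20.

Boundary ∂_1: C_1 → C_0 maps an edge to its endpoints' difference, ∂[p,q] = q − p. For instance
  ∂EF = F − E.
The resulting 10×30 matrix has rank 9, and its Smith normal form has invariant factors (1,1,1,1,1,1,1,1,1).

∂_2: C_2 → C_1 acts by ∂[p,q,r] = [q,r] − [p,r] + [p,q]. For instance
  ∂EGJ = GJ − EJ + EG,
  ∂AGN = GN − AN + AG.
As a 30×20 matrix over Z this has rank 20, with invariant factors (1,1,1,1,1,1,1,1,1,1,1,1,1,1,1,1,1,1,1,2).

Reading off H_k = ker ∂_k / im ∂_{k+1}:

  H_0: rank C_0 − rank ∂_1 = 10 − 9 = 1, and the invariant factors of ∂_1 are all 1, so H_0 = Z.
  H_1: rank ker ∂_1 − rank ∂_2 = (30 − 9) − 20 = 1, and ∂_2 has invariant factor 2 > 1, so H_1 = Z ⊕ Z/2.
  H_2: rank ker ∂_2 − rank ∂_3 = (20 − 20) − 0 = 0, and there is no ∂_3, so H_2 = 0.

As a check, the Euler characteristic is 10 − 30 + 20 = 0, which agrees with 1 − 1 + 0 = 0.
(K is a triangulation of the Klein bottle.)

H_0 = Z,  H_1 = Z ⊕ Z/2,  H_2 = 0.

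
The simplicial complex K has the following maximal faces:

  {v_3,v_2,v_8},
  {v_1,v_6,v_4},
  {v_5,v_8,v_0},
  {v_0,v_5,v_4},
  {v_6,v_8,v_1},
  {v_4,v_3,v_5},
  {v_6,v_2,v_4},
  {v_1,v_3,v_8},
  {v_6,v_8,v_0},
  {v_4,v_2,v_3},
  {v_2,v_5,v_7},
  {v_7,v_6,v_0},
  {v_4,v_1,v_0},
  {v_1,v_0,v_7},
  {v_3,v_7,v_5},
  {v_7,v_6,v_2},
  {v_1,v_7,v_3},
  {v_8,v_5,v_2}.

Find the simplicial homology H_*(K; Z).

We work with the vertex ordering v_0 < v_1 < v_2 < v_3 < v_4 < v_5 < v_6 < v_7 < v_8. The simplices of K, each written with vertices in increasing order, are:

  0-simplices (9): [v_0], [v_1], [v_2], [v_3], [v_4], [v_5], [v_6], [v_7], [v_8]
  1-simplices (27): (27 of them)
  2-simplices (18): (18 of them)

so the chain groups are C_0 ≅ Z^9, C_1 ≅ Z^27, C_2 ≅ Z^18.

Boundary ∂_1: C_1 → C_0 maps an edge to its endpoints' difference, ∂[p,q] = q − p.
As a 9×27 matrix over Z this has rank 8, with invariant factors (1,1,1,1,1,1,1,1).

The boundary map ∂_2: C_2 → C_1 sends each 2-simplex [p,q,r] to [q,r] − [p,r] + [p,q]. For instance
  ∂[v_3,v_5,v_7] = [v_5,v_7] − [v_3,v_7] + [v_3,v_5],
  ∂[v_0,v_6,v_7] = [v_6,v_7] − [v_0,v_7] + [v_0,v_6].
The resulting 27×18 matrix has rank 18, and its Smith normal form has invariant factors (1,1,1,1,1,1,1,1,1,1,1,1,1,1,1,1,1,2).

Reading off H_k = ker ∂_k / im ∂_{k+1}:

  H_0: rank C_0 − rank ∂_1 = 9 − 8 = 1, and the invariant factors of ∂_1 are all 1, so H_0 ≅ Z.
  H_1: rank ker ∂_1 − rank ∂_2 = (27 − 8) − 18 = 1, and ∂_2 has invariant factor 2 > 1, so H_1 ≅ Z ⊕ Z/2.
  H_2: rank ker ∂_2 − rank ∂_3 = (18 − 18) − 0 = 0, and there is no ∂_3, so H_2 ≅ 0.

As a check, the Euler characteristic is 9 − 27 + 18 = 0, which agrees with 1 − 1 + 0 = 0.
(K is a triangulation of the Klein bottle.)

H_0 ≅ Z,  H_1 ≅ Z ⊕ Z/2,  H_2 = 0.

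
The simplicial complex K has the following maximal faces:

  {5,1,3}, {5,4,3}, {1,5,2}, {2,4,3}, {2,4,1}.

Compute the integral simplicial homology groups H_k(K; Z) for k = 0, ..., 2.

Take the total order 1 < 2 < 3 < 4 < 5 on the vertex set. Then K (dimension 2) consists of the simplices:

  0-simplices (5): [1], [2], [3], [4], [5]
  1-simplices (10): [1,2], [1,3], [1,4], [1,5], [2,3], [2,4], [2,5], [3,4], [3,5], [4,5]
  2-simplices (5): [1,2,4], [1,2,5], [1,3,5], [2,3,4], [3,4,5]

giving chain groups C_0 ≅ Z^5, C_1 ≅ Z^10, C_2 ≅ Z^5.

The boundary map ∂_1: C_1 → C_0 is given by ∂[p,q] = [q] − [p]. For instance
  ∂[1,5] = [5] − [1].
As a 5×10 matrix over Z this has rank 4, with invariant factors (1,1,1,1).

Boundary ∂_2: C_2 → C_1 sends each 2-simplex [p,q,r] to [q,r] − [p,r] + [p,q]. For instance
  ∂[3,4,5] = [4,5] − [3,5] + [3,4],
  ∂[1,3,5] = [3,5] − [1,5] + [1,3].
The resulting 10×5 matrix has rank 5, and its Smith normal form has invariant factors (1,1,1,1,1).

From H_k ≅ ker(∂_k) / im(∂_{k+1}) we obtain:

  H_0: rank C_0 − rank ∂_1 = 5 − 4 = 1, and the invariant factors of ∂_1 are all 1, so H_0 = Z.
  H_1: rank ker ∂_1 − rank ∂_2 = (10 − 4) − 5 = 1, and the invariant factors of ∂_2 are all 1, so H_1 = Z.
  H_2: rank ker ∂_2 − rank ∂_3 = (5 − 5) − 0 = 0, and there is no ∂_3, so H_2 = 0.

H_0 = Z,  H_1 = Z,  H_2 = 0.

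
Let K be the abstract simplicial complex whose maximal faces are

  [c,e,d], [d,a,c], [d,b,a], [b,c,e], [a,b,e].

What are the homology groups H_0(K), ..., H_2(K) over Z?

K has 5 vertices, 10 edges, 5 triangles.
rank ∂_0 = 0, rank ∂_1 = 4 ⇒ b_0 = 5 − 0 − 4 = 1; all invariant factors of ∂_1 are 1 so no torsion. So H_0 ≅ Z.
rank ∂_1 = 4, rank ∂_2 = 5 ⇒ b_1 = 10 − 4 − 5 = 1; all invariant factors of ∂_2 are 1 so no torsion. So H_1 ≅ Z.
rank ∂_2 = 5, rank ∂_3 = 0 ⇒ b_2 = 5 − 5 − 0 = 0. So H_2 ≅ 0.

H_0 = Z,  H_1 = Z,  H_2 = 0.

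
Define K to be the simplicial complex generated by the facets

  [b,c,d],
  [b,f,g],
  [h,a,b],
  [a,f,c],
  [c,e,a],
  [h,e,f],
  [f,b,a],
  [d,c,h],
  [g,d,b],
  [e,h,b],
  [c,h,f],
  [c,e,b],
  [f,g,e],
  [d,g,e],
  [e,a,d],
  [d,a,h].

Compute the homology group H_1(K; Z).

Fix the vertex order a < b < c < d < e < f < g < h and write every simplex with vertices in increasing order. Then dim K = 2 and the simplices of K are:

  0-simplices (8): a, b, c, d, e, f, g, h
  1-simplices (24): ab, ac, ad, ae, af, ah, bc, bd, be, bf, bg, bh, cd, ce, cf, ch, de, dg, dh, ef, eg, eh, fg, fh
  2-simplices (16): abf, abh, ace, acf, ade, adh, bcd, bce, bdg, beh, bfg, cdh, cfh, deg, efg, efh

so the chain groups are C_0 ≅ Z^8, C_1 ≅ Z^24, C_2 ≅ Z^16.

The boundary map ∂_1: C_1 → C_0 is given by ∂[p,q] = [q] − [p].
The resulting 8×24 matrix has rank 7, and its Smith normal form has invariant factors (1,1,1,1,1,1,1).

Boundary ∂_2: C_2 → C_1 maps a triangle to the signed sum of its edges. For instance
  ∂abh = bh − ah + ab,
  ∂efh = fh − eh + ef.
As a 24×16 matrix over Z this has rank 15, with invariant factors (1,1,1,1,1,1,1,1,1,1,1,1,1,1,1).

Reading off H_k = ker ∂_k / im ∂_{k+1}:

  H_1: rank ker ∂_1 − rank ∂_2 = (24 − 7) − 15 = 2, and the invariant factors of ∂_2 are all 1, so H_1 ≅ Z^2.

H_1 ≅ Z^2.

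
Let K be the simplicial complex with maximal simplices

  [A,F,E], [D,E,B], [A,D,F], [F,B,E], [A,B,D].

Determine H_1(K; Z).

We work with the vertex ordering A < B < D < E < F. The simplices of K, each written with vertices in increasing order, are:

  0-simplices (5): A, B, D, E, F
  1-simplices (10): AB, AD, AE, AF, BD, BE, BF, DE, DF, EF
  2-simplices (5): ABD, ADF, AEF, BDE, BEF

so the chain groups are C_0 ≅ Z^5, C_1 ≅ Z^10, C_2 ≅ Z^5.

Boundary ∂_1: C_1 → C_0 maps an edge to its endpoints' difference, ∂[p,q] = q − p. For instance
  ∂AB = B − A.
This gives a 5×10 integer matrix of rank 4; reducing to Smith normal form yields diagonal entries (1,1,1,1).

The boundary map ∂_2: C_2 → C_1 acts by ∂[p,q,r] = [q,r] − [p,r] + [p,q]. For instance
  ∂BEF = EF − BF + BE,
  ∂BDE = DE − BE + BD.
The 10×5 boundary matrix has rank 5 and Smith normal form diag(1,1,1,1,1).

Now H_k = ker ∂_k / im ∂_{k+1}, so:

  H_1: rank ker ∂_1 − rank ∂_2 = (10 − 4) − 5 = 1, and the invariant factors of ∂_2 are all 1, so H_1 = Z.

H_1 ≅ Z.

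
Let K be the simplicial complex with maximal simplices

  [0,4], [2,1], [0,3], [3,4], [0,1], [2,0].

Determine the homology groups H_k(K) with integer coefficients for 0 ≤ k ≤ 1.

H_0 ≅ Z,  H_1 ≅ Z^2.

Take the total order 0 < 1 < 2 < 3 < 4 on the vertex set. Then K (dimension 1) consists of the simplices:

  0-simplices (5): [0], [1], [2], [3], [4]
  1-simplices (6): [0,1], [0,2], [0,3], [0,4], [1,2], [3,4]

giving chain groups C_0 ≅ Z^5, C_1 ≅ Z^6.

The boundary map ∂_1: C_1 → C_0 maps an edge to its endpoints' difference, ∂[p,q] = q − p. For instance
  ∂[1,2] = [2] − [1].
As a 5×6 matrix over Z this has rank 4, with invariant factors (1,1,1,1).

From H_k ≅ ker(∂_k) / im(∂_{k+1}) we obtain:

  H_0: rank C_0 − rank ∂_1 = 5 − 4 = 1, and the invariant factors of ∂_1 are all 1, so H_0 = Z.
  H_1: rank ker ∂_1 − rank ∂_2 = (6 − 4) − 0 = 2, and there is no ∂_2, so H_1 = Z^2.

(K is a triangulation of a wedge of 2 circles.)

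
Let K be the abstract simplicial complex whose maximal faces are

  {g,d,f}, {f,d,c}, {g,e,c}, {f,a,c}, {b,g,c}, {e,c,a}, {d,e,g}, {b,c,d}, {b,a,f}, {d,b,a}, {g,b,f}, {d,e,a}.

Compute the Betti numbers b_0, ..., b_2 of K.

Order the vertices as a < b < c < d < e < f < g. Listing each simplex with vertices in this order, K has dimension 2 with simplices:

  0-simplices (7): a, b, c, d, e, f, g
  1-simplices (18): ab, ac, ad, ae, af, bc, bd, bf, bg, cd, ce, cf, cg, de, df, dg, eg, fg
  2-simplices (12): abd, abf, ace, acf, ade, bcd, bcg, bfg, cdf, ceg, deg, dfg

so the chain groups are C_0 ≅ Z^7, C_1 ≅ Z^18, C_2 ≅ Z^12.

The boundary map ∂_1: C_1 → C_0 sends each edge [p,q] (with p < q) to q − p.
The resulting 7×18 matrix has rank 6, and its Smith normal form has invariant factors (1,1,1,1,1,1).

The boundary map ∂_2: C_2 → C_1 acts by ∂[p,q,r] = [q,r] − [p,r] + [p,q]. For instance
  ∂dfg = fg − dg + df,
  ∂bcd = cd − bd + bc.
As a 18×12 matrix over Z this has rank 12, with invariant factors (1,1,1,1,1,1,1,1,1,1,1,2).

From H_k ≅ ker(∂_k) / im(∂_{k+1}) we obtain:

  H_0: rank C_0 − rank ∂_1 = 7 − 6 = 1, and the invariant factors of ∂_1 are all 1, so H_0 ≅ Z.
  H_1: rank ker ∂_1 − rank ∂_2 = (18 − 6) − 12 = 0, and ∂_2 has invariant factor 2 > 1, so H_1 ≅ Z/2.
  H_2: rank ker ∂_2 − rank ∂_3 = (12 − 12) − 0 = 0, and there is no ∂_3, so H_2 ≅ 0.

As a check, the Euler characteristic is 7 − 18 + 12 = 1, which agrees with 1 − 0 + 0 = 1.
(K is a triangulation of the real projective plane RP^2.)

Hence the Betti numbers are b_0 = 1, b_1 = 0, b_2 = 0.

b_0 = 1, b_1 = 0, b_2 = 0.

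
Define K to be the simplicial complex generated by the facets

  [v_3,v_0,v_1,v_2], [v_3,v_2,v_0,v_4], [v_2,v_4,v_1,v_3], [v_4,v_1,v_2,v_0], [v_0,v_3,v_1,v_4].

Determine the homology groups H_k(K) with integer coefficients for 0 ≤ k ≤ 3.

Fix the vertex order v_0 < v_1 < v_2 < v_3 < v_4 and write every simplex with vertices in increasing order. Then dim K = 3 and the simplices of K are:

  0-simplices (5): [v_0], [v_1], [v_2], [v_3], [v_4]
  1-simplices (10): [v_0,v_1], [v_0,v_2], [v_0,v_3], [v_0,v_4], [v_1,v_2], [v_1,v_3], [v_1,v_4], [v_2,v_3], [v_2,v_4], [v_3,v_4]
  2-simplices (10): [v_0,v_1,v_2], [v_0,v_1,v_3], [v_0,v_1,v_4], [v_0,v_2,v_3], [v_0,v_2,v_4], [v_0,v_3,v_4], [v_1,v_2,v_3], [v_1,v_2,v_4], [v_1,v_3,v_4], [v_2,v_3,v_4]
  3-simplices (5): [v_0,v_1,v_2,v_3], [v_0,v_1,v_2,v_4], [v_0,v_1,v_3,v_4], [v_0,v_2,v_3,v_4], [v_1,v_2,v_3,v_4]

so the chain groups are C_0 ≅ Z^5, C_1 ≅ Z^10, C_2 ≅ Z^10, C_3 ≅ Z^5.

∂_1: C_1 → C_0 maps an edge to its endpoints' difference, ∂[p,q] = q − p. For instance
  ∂[v_0,v_4] = [v_4] − [v_0].
The 5×10 boundary matrix has rank 4 and Smith normal form diag(1,1,1,1).

The boundary map ∂_2: C_2 → C_1 maps a triangle to the signed sum of its edges. For instance
  ∂[v_0,v_1,v_4] = [v_1,v_4] − [v_0,v_4] + [v_0,v_1],
  ∂[v_0,v_1,v_3] = [v_1,v_3] − [v_0,v_3] + [v_0,v_1].
The resulting 10×10 matrix has rank 6, and its Smith normal form has invariant factors (1,1,1,1,1,1).

∂_3: C_3 → C_2 sends each 3-simplex σ to the alternating sum Σ_i (−1)^i (σ with its i-th vertex removed). For instance
  ∂[v_0,v_1,v_3,v_4] = [v_1,v_3,v_4] − [v_0,v_3,v_4] + [v_0,v_1,v_4] − [v_0,v_1,v_3],
  ∂[v_0,v_1,v_2,v_4] = [v_1,v_2,v_4] − [v_0,v_2,v_4] + [v_0,v_1,v_4] − [v_0,v_1,v_2].
The 10×5 boundary matrix has rank 4 and Smith normal form diag(1,1,1,1).

Reading off H_k = ker ∂_k / im ∂_{k+1}:

  H_0: rank C_0 − rank ∂_1 = 5 − 4 = 1, and the invariant factors of ∂_1 are all 1, so H_0 ≅ Z.
  H_1: rank ker ∂_1 − rank ∂_2 = (10 − 4) − 6 = 0, and the invariant factors of ∂_2 are all 1, so H_1 ≅ 0.
  H_2: rank ker ∂_2 − rank ∂_3 = (10 − 6) − 4 = 0, and the invariant factors of ∂_3 are all 1, so H_2 ≅ 0.
  H_3: rank ker ∂_3 − rank ∂_4 = (5 − 4) − 0 = 1, and there is no ∂_4, so H_3 ≅ Z.

H_0 ≅ Z,  H_1 = 0,  H_2 = 0,  H_3 ≅ Z.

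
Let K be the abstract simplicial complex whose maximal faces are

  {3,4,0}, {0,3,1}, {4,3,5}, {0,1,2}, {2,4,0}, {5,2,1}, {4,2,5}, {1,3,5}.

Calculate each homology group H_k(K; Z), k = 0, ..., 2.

H_0 ≅ Z,  H_1 = 0,  H_2 ≅ Z.

Order the vertices as 0 < 1 < 2 < 3 < 4 < 5. Listing each simplex with vertices in this order, K has dimension 2 with simplices:

  0-simplices (6): [0], [1], [2], [3], [4], [5]
  1-simplices (12): [0,1], [0,2], [0,3], [0,4], [1,2], [1,3], [1,5], [2,4], [2,5], [3,4], [3,5], [4,5]
  2-simplices (8): [0,1,2], [0,1,3], [0,2,4], [0,3,4], [1,2,5], [1,3,5], [2,4,5], [3,4,5]

so the chain groups are C_0 ≅ Z^6, C_1 ≅ Z^12, C_2 ≅ Z^8.

Boundary ∂_1: C_1 → C_0 maps an edge to its endpoints' difference, ∂[p,q] = q − p. For instance
  ∂[2,5] = [5] − [2].
The 6×12 boundary matrix has rank 5 and Smith normal form diag(1,1,1,1,1).

The boundary map ∂_2: C_2 → C_1 acts by ∂[p,q,r] = [q,r] − [p,r] + [p,q]. For instance
  ∂[2,4,5] = [4,5] − [2,5] + [2,4],
  ∂[1,3,5] = [3,5] − [1,5] + [1,3].
This gives a 12×8 integer matrix of rank 7; reducing to Smith normal form yields diagonal entries (1,1,1,1,1,1,1).

Computing H_k = (kernel of ∂_k) / (image of ∂_{k+1}):

  H_0: rank C_0 − rank ∂_1 = 6 − 5 = 1, and the invariant factors of ∂_1 are all 1, so H_0 = Z.
  H_1: rank ker ∂_1 − rank ∂_2 = (12 − 5) − 7 = 0, and the invariant factors of ∂_2 are all 1, so H_1 = 0.
  H_2: rank ker ∂_2 − rank ∂_3 = (8 − 7) − 0 = 1, and there is no ∂_3, so H_2 = Z.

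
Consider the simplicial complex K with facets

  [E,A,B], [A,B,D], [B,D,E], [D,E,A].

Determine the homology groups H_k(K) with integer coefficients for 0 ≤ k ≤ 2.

H_0 = Z,  H_1 = 0,  H_2 = Z.

Order the vertices as A < B < D < E. Listing each simplex with vertices in this order, K has dimension 2 with simplices:

  0-simplices (4): A, B, D, E
  1-simplices (6): AB, AD, AE, BD, BE, DE
  2-simplices (4): ABD, ABE, ADE, BDE

so the chain groups are C_0 ≅ Z^4, C_1 ≅ Z^6, C_2 ≅ Z^4.

Boundary ∂_1: C_1 → C_0 sends each edge [p,q] (with p < q) to q − p.
The 4×6 boundary matrix has rank 3 and Smith normal form diag(1,1,1).

Boundary ∂_2: C_2 → C_1 sends each 2-simplex [p,q,r] to [q,r] − [p,r] + [p,q]. For instance
  ∂ABE = BE − AE + AB,
  ∂BDE = DE − BE + BD.
The resulting 6×4 matrix has rank 3, and its Smith normal form has invariant factors (1,1,1).

Computing H_k = (kernel of ∂_k) / (image of ∂_{k+1}):

  H_0: rank C_0 − rank ∂_1 = 4 − 3 = 1, and the invariant factors of ∂_1 are all 1, so H_0 = Z.
  H_1: rank ker ∂_1 − rank ∂_2 = (6 − 3) − 3 = 0, and the invariant factors of ∂_2 are all 1, so H_1 = 0.
  H_2: rank ker ∂_2 − rank ∂_3 = (4 − 3) − 0 = 1, and there is no ∂_3, so H_2 = Z.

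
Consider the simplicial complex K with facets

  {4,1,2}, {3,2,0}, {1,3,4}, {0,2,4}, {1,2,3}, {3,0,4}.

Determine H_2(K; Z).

H_2 = Z.

Take the total order 0 < 1 < 2 < 3 < 4 on the vertex set. Then K (dimension 2) consists of the simplices:

  0-simplices (5): [0], [1], [2], [3], [4]
  1-simplices (9): [0,2], [0,3], [0,4], [1,2], [1,3], [1,4], [2,3], [2,4], [3,4]
  2-simplices (6): [0,2,3], [0,2,4], [0,3,4], [1,2,3], [1,2,4], [1,3,4]

so the chain groups are C_0 ≅ Z^5, C_1 ≅ Z^9, C_2 ≅ Z^6.

∂_1: C_1 → C_0 is given by ∂[p,q] = [q] − [p].
The 5×9 boundary matrix has rank 4 and Smith normal form diag(1,1,1,1).

The boundary map ∂_2: C_2 → C_1 maps a triangle to the signed sum of its edges. For instance
  ∂[1,2,4] = [2,4] − [1,4] + [1,2],
  ∂[1,3,4] = [3,4] − [1,4] + [1,3].
The resulting 9×6 matrix has rank 5, and its Smith normal form has invariant factors (1,1,1,1,1).

Reading off H_k = ker ∂_k / im ∂_{k+1}:

  H_2: rank ker ∂_2 − rank ∂_3 = (6 − 5) − 0 = 1, and there is no ∂_3, so H_2 ≅ Z.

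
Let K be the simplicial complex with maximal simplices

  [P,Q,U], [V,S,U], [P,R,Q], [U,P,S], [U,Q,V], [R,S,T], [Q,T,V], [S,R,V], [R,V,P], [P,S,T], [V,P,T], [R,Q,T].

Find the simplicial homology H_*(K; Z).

H_0 = Z,  H_1 = Z/2,  H_2 = 0.

Order the vertices as P < Q < R < S < T < U < V. Listing each simplex with vertices in this order, K has dimension 2 with simplices:

  0-simplices (7): P, Q, R, S, T, U, V
  1-simplices (18): PQ, PR, PS, PT, PU, PV, QR, QT, QU, QV, RS, RT, RV, ST, SU, SV, TV, UV
  2-simplices (12): PQR, PQU, PRV, PST, PSU, PTV, QRT, QTV, QUV, RST, RSV, SUV

so the chain groups are C_0 ≅ Z^7, C_1 ≅ Z^18, C_2 ≅ Z^12.

Boundary ∂_1: C_1 → C_0 is given by ∂[p,q] = [q] − [p]. For instance
  ∂RT = T − R.
This gives a 7×18 integer matrix of rank 6; reducing to Smith normal form yields diagonal entries (1,1,1,1,1,1).

Boundary ∂_2: C_2 → C_1 maps a triangle to the signed sum of its edges. For instance
  ∂PST = ST − PT + PS,
  ∂SUV = UV − SV + SU.
This gives a 18×12 integer matrix of rank 12; reducing to Smith normal form yields diagonal entries (1,1,1,1,1,1,1,1,1,1,1,2).

Computing H_k = (kernel of ∂_k) / (image of ∂_{k+1}):

  H_0: rank C_0 − rank ∂_1 = 7 − 6 = 1, and the invariant factors of ∂_1 are all 1, so H_0 = Z.
  H_1: rank ker ∂_1 − rank ∂_2 = (18 − 6) − 12 = 0, and ∂_2 has invariant factor 2 > 1, so H_1 = Z/2.
  H_2: rank ker ∂_2 − rank ∂_3 = (12 − 12) − 0 = 0, and there is no ∂_3, so H_2 = 0.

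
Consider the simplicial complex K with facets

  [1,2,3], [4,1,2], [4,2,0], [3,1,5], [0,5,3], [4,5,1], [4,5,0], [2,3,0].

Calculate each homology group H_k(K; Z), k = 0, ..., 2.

Take the total order 0 < 1 < 2 < 3 < 4 < 5 on the vertex set. Then K (dimension 2) consists of the simplices:

  0-simplices (6): [0], [1], [2], [3], [4], [5]
  1-simplices (12): [0,2], [0,3], [0,4], [0,5], [1,2], [1,3], [1,4], [1,5], [2,3], [2,4], [3,5], [4,5]
  2-simplices (8): [0,2,3], [0,2,4], [0,3,5], [0,4,5], [1,2,3], [1,2,4], [1,3,5], [1,4,5]

Hence C_0 ≅ Z^6, C_1 ≅ Z^12, C_2 ≅ Z^8.

The boundary map ∂_1: C_1 → C_0 sends each edge [p,q] (with p < q) to q − p.
The resulting 6×12 matrix has rank 5, and its Smith normal form has invariant factors (1,1,1,1,1).

∂_2: C_2 → C_1 maps a triangle to the signed sum of its edges. For instance
  ∂[1,4,5] = [4,5] − [1,5] + [1,4],
  ∂[1,2,4] = [2,4] − [1,4] + [1,2].
This gives a 12×8 integer matrix of rank 7; reducing to Smith normal form yields diagonal entries (1,1,1,1,1,1,1).

Reading off H_k = ker ∂_k / im ∂_{k+1}:

  H_0: rank C_0 − rank ∂_1 = 6 − 5 = 1, and the invariant factors of ∂_1 are all 1, so H_0 = Z.
  H_1: rank ker ∂_1 − rank ∂_2 = (12 − 5) − 7 = 0, and the invariant factors of ∂_2 are all 1, so H_1 = 0.
  H_2: rank ker ∂_2 − rank ∂_3 = (8 − 7) − 0 = 1, and there is no ∂_3, so H_2 = Z.

H_0 ≅ Z,  H_1 = 0,  H_2 ≅ Z.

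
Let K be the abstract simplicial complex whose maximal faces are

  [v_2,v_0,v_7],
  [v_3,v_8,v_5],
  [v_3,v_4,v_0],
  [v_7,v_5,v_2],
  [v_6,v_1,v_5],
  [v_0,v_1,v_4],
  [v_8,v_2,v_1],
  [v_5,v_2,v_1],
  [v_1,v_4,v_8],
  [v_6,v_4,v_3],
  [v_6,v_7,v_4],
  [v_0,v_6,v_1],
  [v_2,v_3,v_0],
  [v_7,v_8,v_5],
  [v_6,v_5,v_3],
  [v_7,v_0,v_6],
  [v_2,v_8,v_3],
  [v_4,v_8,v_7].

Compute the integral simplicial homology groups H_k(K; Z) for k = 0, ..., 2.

Take the total order v_0 < v_1 < v_2 < v_3 < v_4 < v_5 < v_6 < v_7 < v_8 on the vertex set. Then K (dimension 2) consists of the simplices:

  0-simplices (9): [v_0], [v_1], [v_2], [v_3], [v_4], [v_5], [v_6], [v_7], [v_8]
  1-simplices (27): (27 of them)
  2-simplices (18): (18 of them)

giving chain groups C_0 ≅ Z^9, C_1 ≅ Z^27, C_2 ≅ Z^18.

Boundary ∂_1: C_1 → C_0 maps an edge to its endpoints' difference, ∂[p,q] = q − p.
The resulting 9×27 matrix has rank 8, and its Smith normal form has invariant factors (1,1,1,1,1,1,1,1).

The boundary map ∂_2: C_2 → C_1 acts by ∂[p,q,r] = [q,r] − [p,r] + [p,q]. For instance
  ∂[v_1,v_2,v_5] = [v_2,v_5] − [v_1,v_5] + [v_1,v_2],
  ∂[v_4,v_7,v_8] = [v_7,v_8] − [v_4,v_8] + [v_4,v_7].
The 27×18 boundary matrix has rank 18 and Smith normal form diag(1,1,1,1,1,1,1,1,1,1,1,1,1,1,1,1,1,2).

Now H_k = ker ∂_k / im ∂_{k+1}, so:

  H_0: rank C_0 − rank ∂_1 = 9 − 8 = 1, and the invariant factors of ∂_1 are all 1, so H_0 ≅ Z.
  H_1: rank ker ∂_1 − rank ∂_2 = (27 − 8) − 18 = 1, and ∂_2 has invariant factor 2 > 1, so H_1 ≅ Z ⊕ Z/2.
  H_2: rank ker ∂_2 − rank ∂_3 = (18 − 18) − 0 = 0, and there is no ∂_3, so H_2 ≅ 0.

(K is a triangulation of the Klein bottle.)

H_0 ≅ Z,  H_1 ≅ Z ⊕ Z/2,  H_2 = 0.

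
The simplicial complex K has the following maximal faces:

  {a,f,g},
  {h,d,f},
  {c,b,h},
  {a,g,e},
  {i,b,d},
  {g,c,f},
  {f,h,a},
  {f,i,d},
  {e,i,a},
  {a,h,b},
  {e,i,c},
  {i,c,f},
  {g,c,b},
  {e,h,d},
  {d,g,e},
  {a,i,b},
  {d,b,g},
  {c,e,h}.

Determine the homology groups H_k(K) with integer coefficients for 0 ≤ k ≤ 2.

Order the vertices as a < b < c < d < e < f < g < h < i. Listing each simplex with vertices in this order, K has dimension 2 with simplices:

  0-simplices (9): a, b, c, d, e, f, g, h, i
  1-simplices (27): ab, ae, af, ag, ah, ai, bc, bd, bg, bh, bi, ce, cf, cg, ch, ci, de, df, dg, dh, di, eg, eh, ei, fg, fh, fi
  2-simplices (18): abh, abi, aeg, aei, afg, afh, bcg, bch, bdg, bdi, ceh, cei, cfg, cfi, deg, deh, dfh, dfi

so the chain groups are C_0 ≅ Z^9, C_1 ≅ Z^27, C_2 ≅ Z^18.

∂_1: C_1 → C_0 is given by ∂[p,q] = [q] − [p]. For instance
  ∂fg = g − f.
The 9×27 boundary matrix has rank 8 and Smith normal form diag(1,1,1,1,1,1,1,1).

The boundary map ∂_2: C_2 → C_1 sends each 2-simplex [p,q,r] to [q,r] − [p,r] + [p,q]. For instance
  ∂abi = bi − ai + ab,
  ∂bch = ch − bh + bc.
As a 27×18 matrix over Z this has rank 17, with invariant factors (1,1,1,1,1,1,1,1,1,1,1,1,1,1,1,1,1).

Now H_k = ker ∂_k / im ∂_{k+1}, so:

  H_0: rank C_0 − rank ∂_1 = 9 − 8 = 1, and the invariant factors of ∂_1 are all 1, so H_0 = Z.
  H_1: rank ker ∂_1 − rank ∂_2 = (27 − 8) − 17 = 2, and the invariant factors of ∂_2 are all 1, so H_1 = Z^2.
  H_2: rank ker ∂_2 − rank ∂_3 = (18 − 17) − 0 = 1, and there is no ∂_3, so H_2 = Z.

As a check, the Euler characteristic is 9 − 27 + 18 = 0, which agrees with 1 − 2 + 1 = 0.

H_0 ≅ Z,  H_1 ≅ Z^2,  H_2 ≅ Z.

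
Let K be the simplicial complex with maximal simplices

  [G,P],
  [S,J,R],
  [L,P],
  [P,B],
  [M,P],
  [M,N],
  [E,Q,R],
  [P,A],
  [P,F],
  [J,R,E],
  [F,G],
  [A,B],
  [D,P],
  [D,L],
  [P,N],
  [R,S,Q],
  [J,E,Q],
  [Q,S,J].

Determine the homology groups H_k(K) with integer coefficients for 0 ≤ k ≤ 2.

K has 14 vertices, 21 edges, 6 triangles.
rank ∂_0 = 0, rank ∂_1 = 12 ⇒ b_0 = 14 − 0 − 12 = 2; all invariant factors of ∂_1 are 1 so no torsion. So H_0 ≅ Z^2.
rank ∂_1 = 12, rank ∂_2 = 5 ⇒ b_1 = 21 − 12 − 5 = 4; all invariant factors of ∂_2 are 1 so no torsion. So H_1 ≅ Z^4.
rank ∂_2 = 5, rank ∂_3 = 0 ⇒ b_2 = 6 − 5 − 0 = 1. So H_2 ≅ Z.

H_0 = Z^2,  H_1 = Z^4,  H_2 = Z.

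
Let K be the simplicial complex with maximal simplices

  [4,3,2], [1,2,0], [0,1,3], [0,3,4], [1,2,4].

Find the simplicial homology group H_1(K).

Fix the vertex order 0 < 1 < 2 < 3 < 4 and write every simplex with vertices in increasing order. Then dim K = 2 and the simplices of K are:

  0-simplices (5): [0], [1], [2], [3], [4]
  1-simplices (10): [0,1], [0,2], [0,3], [0,4], [1,2], [1,3], [1,4], [2,3], [2,4], [3,4]
  2-simplices (5): [0,1,2], [0,1,3], [0,3,4], [1,2,4], [2,3,4]

so the chain groups are C_0 ≅ Z^5, C_1 ≅ Z^10, C_2 ≅ Z^5.

∂_1: C_1 → C_0 maps an edge to its endpoints' difference, ∂[p,q] = q − p.
The resulting 5×10 matrix has rank 4, and its Smith normal form has invariant factors (1,1,1,1).

∂_2: C_2 → C_1 acts by ∂[p,q,r] = [q,r] − [p,r] + [p,q]. For instance
  ∂[1,2,4] = [2,4] − [1,4] + [1,2],
  ∂[2,3,4] = [3,4] − [2,4] + [2,3].
This gives a 10×5 integer matrix of rank 5; reducing to Smith normal form yields diagonal entries (1,1,1,1,1).

Now H_k = ker ∂_k / im ∂_{k+1}, so:

  H_1: rank ker ∂_1 − rank ∂_2 = (10 − 4) − 5 = 1, and the invariant factors of ∂_2 are all 1, so H_1 ≅ Z.

(K is a triangulation of the Möbius band.)

H_1 ≅ Z.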